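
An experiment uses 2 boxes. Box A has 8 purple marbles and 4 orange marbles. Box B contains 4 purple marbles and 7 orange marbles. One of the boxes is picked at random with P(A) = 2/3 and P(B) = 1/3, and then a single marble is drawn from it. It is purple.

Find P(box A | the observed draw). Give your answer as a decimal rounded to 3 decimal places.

0.786

For each hypothesis, P(data | H) works out to: P(data | box A) = (8/12) = 2/3; P(data | box B) = (4/11) = 4/11.
The prior-weighted likelihoods are 2/3 · 2/3 = 4/9, 1/3 · 4/11 = 4/33; summing to 56/99.
Hence P(box A | data) = (4/9) / (56/99) = 11/14.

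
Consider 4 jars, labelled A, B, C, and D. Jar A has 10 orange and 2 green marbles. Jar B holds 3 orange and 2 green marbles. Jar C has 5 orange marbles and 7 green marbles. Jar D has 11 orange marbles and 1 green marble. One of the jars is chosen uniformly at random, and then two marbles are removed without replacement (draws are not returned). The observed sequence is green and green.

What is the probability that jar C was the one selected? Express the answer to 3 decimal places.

For each hypothesis, P(data | H) works out to: P(data | jar A) = (2/12)(1/11) = 1/66; P(data | jar B) = (2/5)(1/4) = 1/10; P(data | jar C) = (7/12)(6/11) = 7/22; P(data | jar D) = (1/12)(0/11) = 0.
Multiplying each by its prior: 1/4 · 1/66 = 1/264, 1/4 · 1/10 = 1/40, 1/4 · 7/22 = 7/88, 1/4 · 0 = 0; with total 13/120.
By Bayes' rule, P(jar C | data) = (7/88) / (13/120) = 105/143.

0.734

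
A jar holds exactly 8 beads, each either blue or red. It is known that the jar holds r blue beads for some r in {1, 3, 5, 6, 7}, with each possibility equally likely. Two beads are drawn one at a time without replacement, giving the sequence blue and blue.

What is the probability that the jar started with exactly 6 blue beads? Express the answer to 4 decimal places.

Compute the likelihood of the observed sequence for each case: P(data | r = 1) = (1/8)(0/7) = 0; P(data | r = 3) = (3/8)(2/7) = 3/28; P(data | r = 5) = (5/8)(4/7) = 5/14; P(data | r = 6) = (6/8)(5/7) = 15/28; P(data | r = 7) = (7/8)(6/7) = 3/4.
The prior-weighted likelihoods are 1/5 · 0 = 0, 1/5 · 3/28 = 3/140, 1/5 · 5/14 = 1/14, 1/5 · 15/28 = 3/28, 1/5 · 3/4 = 3/20; these sum to 7/20.
So P(r = 6 | data) = (3/28) / (7/20) = 15/49.

0.3061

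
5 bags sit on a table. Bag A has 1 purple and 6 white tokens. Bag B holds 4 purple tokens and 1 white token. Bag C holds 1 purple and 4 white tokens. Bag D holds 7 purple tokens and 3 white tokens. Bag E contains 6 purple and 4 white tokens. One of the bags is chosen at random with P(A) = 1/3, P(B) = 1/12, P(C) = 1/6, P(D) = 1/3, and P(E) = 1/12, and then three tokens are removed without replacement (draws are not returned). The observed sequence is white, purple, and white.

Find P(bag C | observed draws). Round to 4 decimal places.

0.3066

The likelihood of the observed sequence under each hypothesis: P(data | bag A) = (6/7)(1/6)(5/5) = 0.14286; P(data | bag B) = (1/5)(4/4)(0/3) = 0; P(data | bag C) = (4/5)(1/4)(3/3) = 0.2; P(data | bag D) = (3/10)(7/9)(2/8) = 0.058333; P(data | bag E) = (4/10)(6/9)(3/8) = 0.1.
Multiplying each by its prior: 1/3 · 0.14286 = 0.047619, 1/12 · 0 = 0, 1/6 · 0.2 = 0.033333, 1/3 · 0.058333 = 0.019444, 1/12 · 0.1 = 0.0083333; these sum to 0.10873.
Therefore the posterior P(bag C | data) = (0.033333) / (0.10873) = 0.30657.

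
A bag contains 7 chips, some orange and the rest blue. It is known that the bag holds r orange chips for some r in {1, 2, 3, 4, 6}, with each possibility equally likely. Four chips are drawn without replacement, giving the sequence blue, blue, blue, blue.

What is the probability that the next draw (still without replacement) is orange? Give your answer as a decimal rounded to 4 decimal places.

0.4444

The likelihood of the observed sequence under each hypothesis: P(data | r = 1) = (6/7)(5/6)(4/5)(3/4) = 3/7; P(data | r = 2) = (5/7)(4/6)(3/5)(2/4) = 1/7; P(data | r = 3) = (4/7)(3/6)(2/5)(1/4) = 1/35; P(data | r = 4) = (3/7)(2/6)(1/5)(0/4) = 0; P(data | r = 6) = (1/7)(0/6) = 0.
Weighting by the prior gives 1/5 · 3/7 = 3/35, 1/5 · 1/7 = 1/35, 1/5 · 1/35 = 1/175, 1/5 · 0 = 0, 1/5 · 0 = 0; these sum to 3/25.
Normalising, the posterior is P(r = 1 | data) = 5/7, P(r = 2 | data) = 5/21, P(r = 3 | data) = 1/21, P(r = 4 | data) = 0, P(r = 6 | data) = 0.
Averaging over the posterior, P(orange next | data) = (1/3)(5/7) + (2/3)(5/21) + (1)(1/21) = 4/9.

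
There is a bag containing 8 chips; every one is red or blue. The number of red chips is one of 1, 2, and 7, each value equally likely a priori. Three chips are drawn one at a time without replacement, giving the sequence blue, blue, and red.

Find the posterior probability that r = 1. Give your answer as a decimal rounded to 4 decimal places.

0.4118

The likelihood of the observed sequence under each hypothesis: P(data | r = 1) = (7/8)(6/7)(1/6) = 1/8; P(data | r = 2) = (6/8)(5/7)(2/6) = 5/28; P(data | r = 7) = (1/8)(0/7) = 0.
The prior-weighted likelihoods are 1/3 · 1/8 = 1/24, 1/3 · 5/28 = 5/84, 1/3 · 0 = 0; with total 17/168.
Therefore the posterior P(r = 1 | data) = (1/24) / (17/168) = 7/17.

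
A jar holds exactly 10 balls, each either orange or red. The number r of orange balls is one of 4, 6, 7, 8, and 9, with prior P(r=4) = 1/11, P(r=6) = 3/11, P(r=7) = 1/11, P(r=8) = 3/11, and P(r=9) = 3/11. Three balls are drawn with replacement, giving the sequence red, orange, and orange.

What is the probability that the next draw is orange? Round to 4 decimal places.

Under each hypothesis, the probability of the observed sequence is: P(data | r = 4) = (6/10)(4/10)(4/10) = 0.096; P(data | r = 6) = (4/10)(6/10)(6/10) = 0.144; P(data | r = 7) = (3/10)(7/10)(7/10) = 0.147; P(data | r = 8) = (2/10)(8/10)(8/10) = 0.128; P(data | r = 9) = (1/10)(9/10)(9/10) = 0.081.
Multiplying each by its prior: 1/11 · 0.096 = 0.0087273, 3/11 · 0.144 = 0.039273, 1/11 · 0.147 = 0.013364, 3/11 · 0.128 = 0.034909, 3/11 · 0.081 = 0.022091; summing to 0.11836.
Dividing through by the total gives posterior P(r = 4 | data) = 0.073733, P(r = 6 | data) = 0.3318, P(r = 7 | data) = 0.1129, P(r = 8 | data) = 0.29493, P(r = 9 | data) = 0.18664.
The predictive probability is P(orange next | data) = (2/5)(0.073733) + (3/5)(0.3318) + (7/10)(0.1129) + (4/5)(0.29493) + (9/10)(0.18664) = 0.71152.

0.7115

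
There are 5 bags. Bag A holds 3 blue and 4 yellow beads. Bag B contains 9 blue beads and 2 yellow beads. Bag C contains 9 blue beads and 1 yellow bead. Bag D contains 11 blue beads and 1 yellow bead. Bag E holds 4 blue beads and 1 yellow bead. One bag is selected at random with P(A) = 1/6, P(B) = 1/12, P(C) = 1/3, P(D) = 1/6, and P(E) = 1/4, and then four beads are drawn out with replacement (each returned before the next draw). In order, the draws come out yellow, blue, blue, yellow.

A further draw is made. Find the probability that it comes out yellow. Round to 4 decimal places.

0.3504

For each hypothesis, P(data | H) works out to: P(data | bag A) = (4/7)(3/7)(3/7)(4/7) = 0.059975; P(data | bag B) = (2/11)(9/11)(9/11)(2/11) = 0.02213; P(data | bag C) = (1/10)(9/10)(9/10)(1/10) = 0.0081; P(data | bag D) = (1/12)(11/12)(11/12)(1/12) = 0.0058353; P(data | bag E) = (1/5)(4/5)(4/5)(1/5) = 0.0256.
Weighting by the prior gives 1/6 · 0.059975 = 0.0099958, 1/12 · 0.02213 = 0.0018441, 1/3 · 0.0081 = 0.0027, 1/6 · 0.0058353 = 0.00097254, 1/4 · 0.0256 = 0.0064; summing to 0.021913.
Dividing through by the total gives posterior P(bag A | data) = 0.45617, P(bag B | data) = 0.084159, P(bag C | data) = 0.12322, P(bag D | data) = 0.044383, P(bag E | data) = 0.29207.
Averaging over the posterior, P(yellow next | data) = (4/7)(0.45617) + (2/11)(0.084159) + (1/10)(0.12322) + (1/12)(0.044383) + (1/5)(0.29207) = 0.3504.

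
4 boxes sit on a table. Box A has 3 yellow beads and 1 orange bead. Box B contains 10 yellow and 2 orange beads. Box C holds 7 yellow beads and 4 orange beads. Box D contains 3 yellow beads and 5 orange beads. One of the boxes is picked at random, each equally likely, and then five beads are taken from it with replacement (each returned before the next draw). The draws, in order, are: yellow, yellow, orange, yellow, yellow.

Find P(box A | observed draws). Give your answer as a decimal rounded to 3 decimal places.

0.342

Compute the likelihood of the observed sequence for each case: P(data | box A) = (3/4)(3/4)(1/4)(3/4)(3/4) = 0.079102; P(data | box B) = (10/12)(10/12)(2/12)(10/12)(10/12) = 0.080376; P(data | box C) = (7/11)(7/11)(4/11)(7/11)(7/11) = 0.059633; P(data | box D) = (3/8)(3/8)(5/8)(3/8)(3/8) = 0.01236.
The prior-weighted likelihoods are 1/4 · 0.079102 = 0.019775, 1/4 · 0.080376 = 0.020094, 1/4 · 0.059633 = 0.014908, 1/4 · 0.01236 = 0.0030899; with total 0.057867.
So P(box A | data) = (0.019775) / (0.057867) = 0.34174.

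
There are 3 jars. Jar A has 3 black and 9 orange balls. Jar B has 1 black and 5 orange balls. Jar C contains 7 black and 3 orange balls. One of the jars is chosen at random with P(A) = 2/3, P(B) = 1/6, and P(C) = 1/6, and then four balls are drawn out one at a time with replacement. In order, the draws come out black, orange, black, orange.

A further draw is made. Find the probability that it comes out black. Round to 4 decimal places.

The likelihood of the observed sequence under each hypothesis: P(data | jar A) = (3/12)(9/12)(3/12)(9/12) = 0.035156; P(data | jar B) = (1/6)(5/6)(1/6)(5/6) = 0.01929; P(data | jar C) = (7/10)(3/10)(7/10)(3/10) = 0.0441.
The prior-weighted likelihoods are 2/3 · 0.035156 = 0.023438, 1/6 · 0.01929 = 0.003215, 1/6 · 0.0441 = 0.00735; with total 0.034003.
Dividing through by the total gives posterior P(jar A | data) = 0.68929, P(jar B | data) = 0.094552, P(jar C | data) = 0.21616.
Averaging over the posterior, P(black next | data) = (1/4)(0.68929) + (1/6)(0.094552) + (7/10)(0.21616) = 0.33939.

0.3394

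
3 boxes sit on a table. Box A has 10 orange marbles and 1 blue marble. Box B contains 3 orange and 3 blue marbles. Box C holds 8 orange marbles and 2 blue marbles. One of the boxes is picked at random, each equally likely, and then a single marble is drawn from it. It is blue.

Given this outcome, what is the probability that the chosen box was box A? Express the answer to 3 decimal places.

Under each hypothesis, the probability of this draw is: P(data | box A) = (1/11) = 1/11; P(data | box B) = (3/6) = 1/2; P(data | box C) = (2/10) = 1/5.
Multiplying each by its prior: 1/3 · 1/11 = 1/33, 1/3 · 1/2 = 1/6, 1/3 · 1/5 = 1/15; with total 29/110.
Hence P(box A | data) = (1/33) / (29/110) = 10/87.

0.115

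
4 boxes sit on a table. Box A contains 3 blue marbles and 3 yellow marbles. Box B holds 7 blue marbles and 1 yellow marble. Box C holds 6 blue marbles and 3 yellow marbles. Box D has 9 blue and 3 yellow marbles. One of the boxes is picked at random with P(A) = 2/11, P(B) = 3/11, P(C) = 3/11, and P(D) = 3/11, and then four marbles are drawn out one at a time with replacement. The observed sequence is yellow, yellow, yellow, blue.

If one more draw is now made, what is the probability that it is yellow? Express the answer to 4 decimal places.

Under each hypothesis, the probability of the observed sequence is: P(data | box A) = (3/6)(3/6)(3/6)(3/6) = 0.0625; P(data | box B) = (1/8)(1/8)(1/8)(7/8) = 0.001709; P(data | box C) = (3/9)(3/9)(3/9)(6/9) = 0.024691; P(data | box D) = (3/12)(3/12)(3/12)(9/12) = 0.011719.
The prior-weighted likelihoods are 2/11 · 0.0625 = 0.011364, 3/11 · 0.001709 = 0.00046609, 3/11 · 0.024691 = 0.006734, 3/11 · 0.011719 = 0.003196; these sum to 0.02176.
Dividing through by the total gives posterior P(box A | data) = 0.52223, P(box B | data) = 0.02142, P(box C | data) = 0.30947, P(box D | data) = 0.14688.
Averaging over the posterior, P(yellow next | data) = (1/2)(0.52223) + (1/8)(0.02142) + (1/3)(0.30947) + (1/4)(0.14688) = 0.40367.

0.4037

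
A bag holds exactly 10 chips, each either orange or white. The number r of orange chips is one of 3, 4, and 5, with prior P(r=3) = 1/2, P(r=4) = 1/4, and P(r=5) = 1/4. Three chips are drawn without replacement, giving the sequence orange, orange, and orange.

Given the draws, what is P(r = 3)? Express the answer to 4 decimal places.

0.1250

For each hypothesis, P(data | H) works out to: P(data | r = 3) = (3/10)(2/9)(1/8) = 1/120; P(data | r = 4) = (4/10)(3/9)(2/8) = 1/30; P(data | r = 5) = (5/10)(4/9)(3/8) = 1/12.
Weighting by the prior gives 1/2 · 1/120 = 1/240, 1/4 · 1/30 = 1/120, 1/4 · 1/12 = 1/48; summing to 1/30.
So P(r = 3 | data) = (1/240) / (1/30) = 1/8.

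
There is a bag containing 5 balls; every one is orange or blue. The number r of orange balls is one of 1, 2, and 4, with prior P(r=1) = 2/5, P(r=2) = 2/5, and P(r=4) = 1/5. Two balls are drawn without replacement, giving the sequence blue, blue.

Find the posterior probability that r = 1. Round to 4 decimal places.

0.6667

Under each hypothesis, the probability of the observed sequence is: P(data | r = 1) = (4/5)(3/4) = 3/5; P(data | r = 2) = (3/5)(2/4) = 3/10; P(data | r = 4) = (1/5)(0/4) = 0.
Weighting by the prior gives 2/5 · 3/5 = 6/25, 2/5 · 3/10 = 3/25, 1/5 · 0 = 0; with total 9/25.
Hence P(r = 1 | data) = (6/25) / (9/25) = 2/3.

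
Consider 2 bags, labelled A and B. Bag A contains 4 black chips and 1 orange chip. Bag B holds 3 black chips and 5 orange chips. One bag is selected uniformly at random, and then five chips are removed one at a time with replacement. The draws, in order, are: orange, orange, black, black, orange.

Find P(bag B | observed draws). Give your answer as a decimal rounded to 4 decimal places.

0.8702

The likelihood of the observed sequence under each hypothesis: P(data | bag A) = (1/5)(1/5)(4/5)(4/5)(1/5) = 0.00512; P(data | bag B) = (5/8)(5/8)(3/8)(3/8)(5/8) = 0.034332.
Multiplying each by its prior: 1/2 · 0.00512 = 0.00256, 1/2 · 0.034332 = 0.017166; with total 0.019726.
Hence P(bag B | data) = (0.017166) / (0.019726) = 0.87022.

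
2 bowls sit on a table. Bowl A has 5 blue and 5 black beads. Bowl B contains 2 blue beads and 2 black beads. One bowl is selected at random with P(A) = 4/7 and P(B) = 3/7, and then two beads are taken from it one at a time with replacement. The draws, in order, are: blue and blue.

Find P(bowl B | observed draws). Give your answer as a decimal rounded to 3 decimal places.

The likelihood of the observed sequence under each hypothesis: P(data | bowl A) = (5/10)(5/10) = 1/4; P(data | bowl B) = (2/4)(2/4) = 1/4.
The prior-weighted likelihoods are 4/7 · 1/4 = 1/7, 3/7 · 1/4 = 3/28; summing to 1/4.
Therefore the posterior P(bowl B | data) = (3/28) / (1/4) = 3/7.

0.429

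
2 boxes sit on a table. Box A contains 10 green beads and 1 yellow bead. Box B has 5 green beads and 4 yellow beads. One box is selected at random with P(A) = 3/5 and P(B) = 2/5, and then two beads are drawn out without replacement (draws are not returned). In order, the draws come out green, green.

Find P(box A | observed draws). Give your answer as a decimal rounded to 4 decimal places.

0.8154

For each hypothesis, P(data | H) works out to: P(data | box A) = (10/11)(9/10) = 9/11; P(data | box B) = (5/9)(4/8) = 5/18.
Weighting by the prior gives 3/5 · 9/11 = 27/55, 2/5 · 5/18 = 1/9; with total 298/495.
So P(box A | data) = (27/55) / (298/495) = 243/298.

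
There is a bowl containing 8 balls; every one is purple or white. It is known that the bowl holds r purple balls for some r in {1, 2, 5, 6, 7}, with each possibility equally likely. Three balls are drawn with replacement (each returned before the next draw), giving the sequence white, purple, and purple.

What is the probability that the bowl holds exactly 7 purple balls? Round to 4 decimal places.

0.2159

The likelihood of the observed sequence under each hypothesis: P(data | r = 1) = (7/8)(1/8)(1/8) = 0.013672; P(data | r = 2) = (6/8)(2/8)(2/8) = 0.046875; P(data | r = 5) = (3/8)(5/8)(5/8) = 0.14648; P(data | r = 6) = (2/8)(6/8)(6/8) = 0.14062; P(data | r = 7) = (1/8)(7/8)(7/8) = 0.095703.
Multiplying each by its prior: 1/5 · 0.013672 = 0.0027344, 1/5 · 0.046875 = 0.009375, 1/5 · 0.14648 = 0.029297, 1/5 · 0.14062 = 0.028125, 1/5 · 0.095703 = 0.019141; with total 0.088672.
Therefore the posterior P(r = 7 | data) = (0.019141) / (0.088672) = 0.21586.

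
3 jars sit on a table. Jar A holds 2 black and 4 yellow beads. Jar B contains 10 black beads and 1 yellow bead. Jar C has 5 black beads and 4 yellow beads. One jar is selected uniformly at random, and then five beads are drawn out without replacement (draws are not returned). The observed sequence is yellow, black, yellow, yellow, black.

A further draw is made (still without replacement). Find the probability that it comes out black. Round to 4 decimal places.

Compute the likelihood of the observed sequence for each case: P(data | jar A) = (4/6)(2/5)(3/4)(2/3)(1/2) = 1/15; P(data | jar B) = (1/11)(10/10)(0/9) = 0; P(data | jar C) = (4/9)(5/8)(3/7)(2/6)(4/5) = 2/63.
Weighting by the prior gives 1/3 · 1/15 = 1/45, 1/3 · 0 = 0, 1/3 · 2/63 = 2/189; summing to 31/945.
Normalising, the posterior is P(jar A | data) = 21/31, P(jar B | data) = 0, P(jar C | data) = 10/31.
So P(black next | data) = Σ P(black next | H) P(H | data) = (0)(21/31) + (3/4)(10/31) = 15/62.

0.2419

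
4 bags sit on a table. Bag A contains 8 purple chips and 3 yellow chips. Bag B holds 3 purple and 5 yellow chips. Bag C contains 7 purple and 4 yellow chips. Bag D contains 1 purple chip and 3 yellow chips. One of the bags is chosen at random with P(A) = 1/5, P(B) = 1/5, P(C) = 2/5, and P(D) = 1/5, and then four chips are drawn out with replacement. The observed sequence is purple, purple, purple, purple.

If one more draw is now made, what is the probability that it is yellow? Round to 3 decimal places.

0.334

Compute the likelihood of the observed sequence for each case: P(data | bag A) = (8/11)(8/11)(8/11)(8/11) = 0.27976; P(data | bag B) = (3/8)(3/8)(3/8)(3/8) = 0.019775; P(data | bag C) = (7/11)(7/11)(7/11)(7/11) = 0.16399; P(data | bag D) = (1/4)(1/4)(1/4)(1/4) = 0.0039062.
Multiplying each by its prior: 1/5 · 0.27976 = 0.055952, 1/5 · 0.019775 = 0.0039551, 2/5 · 0.16399 = 0.065597, 1/5 · 0.0039062 = 0.00078125; these sum to 0.12629.
Normalising, the posterior is P(bag A | data) = 0.44306, P(bag B | data) = 0.031319, P(bag C | data) = 0.51943, P(bag D | data) = 0.0061864.
The predictive probability is P(yellow next | data) = (3/11)(0.44306) + (5/8)(0.031319) + (4/11)(0.51943) + (3/4)(0.0061864) = 0.33393.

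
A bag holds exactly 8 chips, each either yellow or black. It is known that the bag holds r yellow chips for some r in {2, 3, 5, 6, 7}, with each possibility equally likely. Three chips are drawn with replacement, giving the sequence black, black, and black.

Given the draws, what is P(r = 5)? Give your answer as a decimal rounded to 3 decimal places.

0.072

The likelihood of the observed sequence under each hypothesis: P(data | r = 2) = (6/8)(6/8)(6/8) = 0.42188; P(data | r = 3) = (5/8)(5/8)(5/8) = 0.24414; P(data | r = 5) = (3/8)(3/8)(3/8) = 0.052734; P(data | r = 6) = (2/8)(2/8)(2/8) = 0.015625; P(data | r = 7) = (1/8)(1/8)(1/8) = 0.0019531.
Multiplying each by its prior: 1/5 · 0.42188 = 0.084375, 1/5 · 0.24414 = 0.048828, 1/5 · 0.052734 = 0.010547, 1/5 · 0.015625 = 0.003125, 1/5 · 0.0019531 = 0.00039063; summing to 0.14727.
By Bayes' rule, P(r = 5 | data) = (0.010547) / (0.14727) = 0.071618.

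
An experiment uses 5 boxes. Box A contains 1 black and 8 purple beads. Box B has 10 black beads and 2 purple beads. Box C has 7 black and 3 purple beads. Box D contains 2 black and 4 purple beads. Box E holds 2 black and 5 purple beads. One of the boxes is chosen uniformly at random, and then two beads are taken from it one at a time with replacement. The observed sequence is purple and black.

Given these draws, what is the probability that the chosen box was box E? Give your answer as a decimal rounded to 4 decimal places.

0.2335

For each hypothesis, P(data | H) works out to: P(data | box A) = (8/9)(1/9) = 0.098765; P(data | box B) = (2/12)(10/12) = 0.13889; P(data | box C) = (3/10)(7/10) = 0.21; P(data | box D) = (4/6)(2/6) = 0.22222; P(data | box E) = (5/7)(2/7) = 0.20408.
The prior-weighted likelihoods are 1/5 · 0.098765 = 0.019753, 1/5 · 0.13889 = 0.027778, 1/5 · 0.21 = 0.042, 1/5 · 0.22222 = 0.044444, 1/5 · 0.20408 = 0.040816; these sum to 0.17479.
So P(box E | data) = (0.040816) / (0.17479) = 0.23351.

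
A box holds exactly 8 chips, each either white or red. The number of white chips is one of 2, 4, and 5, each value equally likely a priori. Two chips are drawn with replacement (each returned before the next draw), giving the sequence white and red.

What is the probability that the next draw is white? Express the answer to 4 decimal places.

0.4738

For each hypothesis, P(data | H) works out to: P(data | r = 2) = (2/8)(6/8) = 3/16; P(data | r = 4) = (4/8)(4/8) = 1/4; P(data | r = 5) = (5/8)(3/8) = 15/64.
The prior-weighted likelihoods are 1/3 · 3/16 = 1/16, 1/3 · 1/4 = 1/12, 1/3 · 15/64 = 5/64; these sum to 43/192.
Dividing through by the total gives posterior P(r = 2 | data) = 12/43, P(r = 4 | data) = 16/43, P(r = 5 | data) = 15/43.
So P(white next | data) = Σ P(white next | H) P(H | data) = (1/4)(12/43) + (1/2)(16/43) + (5/8)(15/43) = 163/344.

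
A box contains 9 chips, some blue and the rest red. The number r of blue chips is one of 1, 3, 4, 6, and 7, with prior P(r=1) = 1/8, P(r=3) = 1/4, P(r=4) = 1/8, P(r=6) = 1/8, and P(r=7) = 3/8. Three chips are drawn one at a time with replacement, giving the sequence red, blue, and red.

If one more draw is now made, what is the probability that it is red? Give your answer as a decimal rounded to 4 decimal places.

The likelihood of the observed sequence under each hypothesis: P(data | r = 1) = (8/9)(1/9)(8/9) = 0.087791; P(data | r = 3) = (6/9)(3/9)(6/9) = 0.14815; P(data | r = 4) = (5/9)(4/9)(5/9) = 0.13717; P(data | r = 6) = (3/9)(6/9)(3/9) = 0.074074; P(data | r = 7) = (2/9)(7/9)(2/9) = 0.038409.
Multiplying each by its prior: 1/8 · 0.087791 = 0.010974, 1/4 · 0.14815 = 0.037037, 1/8 · 0.13717 = 0.017147, 1/8 · 0.074074 = 0.0092593, 3/8 · 0.038409 = 0.014403; these sum to 0.08882.
Dividing through by the total gives posterior P(r = 1 | data) = 0.12355, P(r = 3 | data) = 0.41699, P(r = 4 | data) = 0.19305, P(r = 6 | data) = 0.10425, P(r = 7 | data) = 0.16216.
Averaging over the posterior, P(red next | data) = (8/9)(0.12355) + (2/3)(0.41699) + (5/9)(0.19305) + (1/3)(0.10425) + (2/9)(0.16216) = 0.56585.

0.5659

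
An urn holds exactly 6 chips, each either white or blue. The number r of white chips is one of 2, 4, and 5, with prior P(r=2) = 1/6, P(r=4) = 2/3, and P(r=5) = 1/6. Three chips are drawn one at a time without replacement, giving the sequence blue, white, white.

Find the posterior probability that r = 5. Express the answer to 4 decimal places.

0.1613

For each hypothesis, P(data | H) works out to: P(data | r = 2) = (4/6)(2/5)(1/4) = 1/15; P(data | r = 4) = (2/6)(4/5)(3/4) = 1/5; P(data | r = 5) = (1/6)(5/5)(4/4) = 1/6.
Weighting by the prior gives 1/6 · 1/15 = 1/90, 2/3 · 1/5 = 2/15, 1/6 · 1/6 = 1/36; with total 31/180.
By Bayes' rule, P(r = 5 | data) = (1/36) / (31/180) = 5/31.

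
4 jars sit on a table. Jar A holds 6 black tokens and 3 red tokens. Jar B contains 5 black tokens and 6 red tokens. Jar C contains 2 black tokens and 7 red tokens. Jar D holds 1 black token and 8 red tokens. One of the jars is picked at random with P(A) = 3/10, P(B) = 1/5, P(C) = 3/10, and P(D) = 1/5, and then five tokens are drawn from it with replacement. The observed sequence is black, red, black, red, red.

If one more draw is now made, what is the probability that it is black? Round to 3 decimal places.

0.397

Under each hypothesis, the probability of the observed sequence is: P(data | jar A) = (6/9)(3/9)(6/9)(3/9)(3/9) = 0.016461; P(data | jar B) = (5/11)(6/11)(5/11)(6/11)(6/11) = 0.03353; P(data | jar C) = (2/9)(7/9)(2/9)(7/9)(7/9) = 0.023235; P(data | jar D) = (1/9)(8/9)(1/9)(8/9)(8/9) = 0.0086708.
Weighting by the prior gives 3/10 · 0.016461 = 0.0049383, 1/5 · 0.03353 = 0.006706, 3/10 · 0.023235 = 0.0069705, 1/5 · 0.0086708 = 0.0017342; summing to 0.020349.
The posterior is then P(jar A | data) = 0.24268, P(jar B | data) = 0.32955, P(jar C | data) = 0.34255, P(jar D | data) = 0.085221.
Averaging over the posterior, P(black next | data) = (2/3)(0.24268) + (5/11)(0.32955) + (2/9)(0.34255) + (1/9)(0.085221) = 0.39717.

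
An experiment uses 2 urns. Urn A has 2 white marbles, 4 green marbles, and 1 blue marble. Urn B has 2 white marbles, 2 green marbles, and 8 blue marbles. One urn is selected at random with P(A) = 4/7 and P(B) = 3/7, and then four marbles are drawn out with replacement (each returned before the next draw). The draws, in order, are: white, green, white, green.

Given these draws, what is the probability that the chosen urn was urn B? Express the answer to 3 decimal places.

0.021

Compute the likelihood of the observed sequence for each case: P(data | urn A) = (2/7)(4/7)(2/7)(4/7) = 0.026656; P(data | urn B) = (2/12)(2/12)(2/12)(2/12) = 0.0007716.
Multiplying each by its prior: 4/7 · 0.026656 = 0.015232, 3/7 · 0.0007716 = 0.00033069; with total 0.015562.
Therefore the posterior P(urn B | data) = (0.00033069) / (0.015562) = 0.021249.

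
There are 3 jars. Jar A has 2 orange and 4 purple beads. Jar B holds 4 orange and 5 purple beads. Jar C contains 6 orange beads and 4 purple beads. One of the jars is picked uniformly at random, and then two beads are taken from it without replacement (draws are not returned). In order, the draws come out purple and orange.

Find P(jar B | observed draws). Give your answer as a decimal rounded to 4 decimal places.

0.3425

For each hypothesis, P(data | H) works out to: P(data | jar A) = (4/6)(2/5) = 4/15; P(data | jar B) = (5/9)(4/8) = 5/18; P(data | jar C) = (4/10)(6/9) = 4/15.
Multiplying each by its prior: 1/3 · 4/15 = 4/45, 1/3 · 5/18 = 5/54, 1/3 · 4/15 = 4/45; with total 73/270.
So P(jar B | data) = (5/54) / (73/270) = 25/73.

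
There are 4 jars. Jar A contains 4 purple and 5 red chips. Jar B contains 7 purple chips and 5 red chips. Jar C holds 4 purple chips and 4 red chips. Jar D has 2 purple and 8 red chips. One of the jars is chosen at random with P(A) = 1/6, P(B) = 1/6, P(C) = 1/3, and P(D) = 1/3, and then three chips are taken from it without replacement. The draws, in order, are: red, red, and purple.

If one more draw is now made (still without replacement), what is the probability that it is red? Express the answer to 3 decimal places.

0.575

Compute the likelihood of the observed sequence for each case: P(data | jar A) = (5/9)(4/8)(4/7) = 0.15873; P(data | jar B) = (5/12)(4/11)(7/10) = 0.10606; P(data | jar C) = (4/8)(3/7)(4/6) = 0.14286; P(data | jar D) = (8/10)(7/9)(2/8) = 0.15556.
The prior-weighted likelihoods are 1/6 · 0.15873 = 0.026455, 1/6 · 0.10606 = 0.017677, 1/3 · 0.14286 = 0.047619, 1/3 · 0.15556 = 0.051852; with total 0.1436.
The posterior is then P(jar A | data) = 0.18422, P(jar B | data) = 0.12309, P(jar C | data) = 0.3316, P(jar D | data) = 0.36108.
So P(red next | data) = Σ P(red next | H) P(H | data) = (1/2)(0.18422) + (1/3)(0.12309) + (2/5)(0.3316) + (6/7)(0.36108) = 0.57528.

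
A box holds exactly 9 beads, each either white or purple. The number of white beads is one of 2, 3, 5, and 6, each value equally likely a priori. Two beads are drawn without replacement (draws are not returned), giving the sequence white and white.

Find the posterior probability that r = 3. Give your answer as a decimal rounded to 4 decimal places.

0.1034

Compute the likelihood of the observed sequence for each case: P(data | r = 2) = (2/9)(1/8) = 1/36; P(data | r = 3) = (3/9)(2/8) = 1/12; P(data | r = 5) = (5/9)(4/8) = 5/18; P(data | r = 6) = (6/9)(5/8) = 5/12.
Multiplying each by its prior: 1/4 · 1/36 = 1/144, 1/4 · 1/12 = 1/48, 1/4 · 5/18 = 5/72, 1/4 · 5/12 = 5/48; these sum to 29/144.
Therefore the posterior P(r = 3 | data) = (1/48) / (29/144) = 3/29.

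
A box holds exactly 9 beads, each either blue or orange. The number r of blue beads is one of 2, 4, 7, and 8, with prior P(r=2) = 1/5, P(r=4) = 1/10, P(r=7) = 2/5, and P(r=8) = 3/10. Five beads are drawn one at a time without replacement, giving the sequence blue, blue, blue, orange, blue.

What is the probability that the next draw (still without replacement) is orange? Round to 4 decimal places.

0.1515

For each hypothesis, P(data | H) works out to: P(data | r = 2) = (2/9)(1/8)(0/7) = 0; P(data | r = 4) = (4/9)(3/8)(2/7)(5/6)(1/5) = 0.0079365; P(data | r = 7) = (7/9)(6/8)(5/7)(2/6)(4/5) = 0.11111; P(data | r = 8) = (8/9)(7/8)(6/7)(1/6)(5/5) = 0.11111.
Weighting by the prior gives 1/5 · 0 = 0, 1/10 · 0.0079365 = 0.00079365, 2/5 · 0.11111 = 0.044444, 3/10 · 0.11111 = 0.033333; these sum to 0.078571.
Dividing through by the total gives posterior P(r = 2 | data) = 0, P(r = 4 | data) = 0.010101, P(r = 7 | data) = 0.56566, P(r = 8 | data) = 0.42424.
So P(orange next | data) = Σ P(orange next | H) P(H | data) = (1)(0.010101) + (1/4)(0.56566) + (0)(0.42424) = 0.15152.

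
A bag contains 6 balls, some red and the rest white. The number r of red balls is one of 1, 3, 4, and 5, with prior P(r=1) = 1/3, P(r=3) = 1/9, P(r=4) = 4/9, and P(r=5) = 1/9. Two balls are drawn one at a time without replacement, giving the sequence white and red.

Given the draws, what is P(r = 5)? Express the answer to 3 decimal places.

0.082

The likelihood of the observed sequence under each hypothesis: P(data | r = 1) = (5/6)(1/5) = 1/6; P(data | r = 3) = (3/6)(3/5) = 3/10; P(data | r = 4) = (2/6)(4/5) = 4/15; P(data | r = 5) = (1/6)(5/5) = 1/6.
Weighting by the prior gives 1/3 · 1/6 = 1/18, 1/9 · 3/10 = 1/30, 4/9 · 4/15 = 16/135, 1/9 · 1/6 = 1/54; these sum to 61/270.
By Bayes' rule, P(r = 5 | data) = (1/54) / (61/270) = 5/61.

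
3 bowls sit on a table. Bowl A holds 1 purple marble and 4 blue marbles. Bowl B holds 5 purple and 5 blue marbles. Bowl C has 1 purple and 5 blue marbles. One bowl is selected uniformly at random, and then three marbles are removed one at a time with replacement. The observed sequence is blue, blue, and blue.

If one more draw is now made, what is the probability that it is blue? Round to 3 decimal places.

The likelihood of the observed sequence under each hypothesis: P(data | bowl A) = (4/5)(4/5)(4/5) = 0.512; P(data | bowl B) = (5/10)(5/10)(5/10) = 0.125; P(data | bowl C) = (5/6)(5/6)(5/6) = 0.5787.
Multiplying each by its prior: 1/3 · 0.512 = 0.17067, 1/3 · 0.125 = 0.041667, 1/3 · 0.5787 = 0.1929; with total 0.40523.
The posterior is then P(bowl A | data) = 0.42116, P(bowl B | data) = 0.10282, P(bowl C | data) = 0.47602.
So P(blue next | data) = Σ P(blue next | H) P(H | data) = (4/5)(0.42116) + (1/2)(0.10282) + (5/6)(0.47602) = 0.78502.

0.785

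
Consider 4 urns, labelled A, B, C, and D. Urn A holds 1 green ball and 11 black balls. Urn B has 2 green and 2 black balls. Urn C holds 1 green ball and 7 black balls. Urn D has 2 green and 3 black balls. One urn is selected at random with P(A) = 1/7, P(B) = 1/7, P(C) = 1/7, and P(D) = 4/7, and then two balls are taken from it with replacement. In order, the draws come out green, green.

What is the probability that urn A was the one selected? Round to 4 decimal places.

Under each hypothesis, the probability of the observed sequence is: P(data | urn A) = (1/12)(1/12) = 0.0069444; P(data | urn B) = (2/4)(2/4) = 0.25; P(data | urn C) = (1/8)(1/8) = 0.015625; P(data | urn D) = (2/5)(2/5) = 0.16.
Multiplying each by its prior: 1/7 · 0.0069444 = 0.00099206, 1/7 · 0.25 = 0.035714, 1/7 · 0.015625 = 0.0022321, 4/7 · 0.16 = 0.091429; these sum to 0.13037.
So P(urn A | data) = (0.00099206) / (0.13037) = 0.0076098.

0.0076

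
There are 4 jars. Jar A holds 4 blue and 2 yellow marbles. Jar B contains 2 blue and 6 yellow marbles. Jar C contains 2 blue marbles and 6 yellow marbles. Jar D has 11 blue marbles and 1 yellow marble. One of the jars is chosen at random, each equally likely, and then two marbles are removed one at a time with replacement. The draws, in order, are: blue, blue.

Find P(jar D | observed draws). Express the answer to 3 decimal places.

0.596

Compute the likelihood of the observed sequence for each case: P(data | jar A) = (4/6)(4/6) = 4/9; P(data | jar B) = (2/8)(2/8) = 1/16; P(data | jar C) = (2/8)(2/8) = 1/16; P(data | jar D) = (11/12)(11/12) = 121/144.
Weighting by the prior gives 1/4 · 4/9 = 1/9, 1/4 · 1/16 = 1/64, 1/4 · 1/16 = 1/64, 1/4 · 121/144 = 121/576; with total 203/576.
By Bayes' rule, P(jar D | data) = (121/576) / (203/576) = 121/203.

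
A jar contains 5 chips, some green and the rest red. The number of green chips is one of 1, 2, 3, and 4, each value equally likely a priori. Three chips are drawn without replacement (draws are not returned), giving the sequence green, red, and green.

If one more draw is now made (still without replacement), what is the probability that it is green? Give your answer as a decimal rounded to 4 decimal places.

Compute the likelihood of the observed sequence for each case: P(data | r = 1) = (1/5)(4/4)(0/3) = 0; P(data | r = 2) = (2/5)(3/4)(1/3) = 1/10; P(data | r = 3) = (3/5)(2/4)(2/3) = 1/5; P(data | r = 4) = (4/5)(1/4)(3/3) = 1/5.
Weighting by the prior gives 1/4 · 0 = 0, 1/4 · 1/10 = 1/40, 1/4 · 1/5 = 1/20, 1/4 · 1/5 = 1/20; these sum to 1/8.
Dividing through by the total gives posterior P(r = 1 | data) = 0, P(r = 2 | data) = 1/5, P(r = 3 | data) = 2/5, P(r = 4 | data) = 2/5.
So P(green next | data) = Σ P(green next | H) P(H | data) = (0)(1/5) + (1/2)(2/5) + (1)(2/5) = 3/5.

0.6000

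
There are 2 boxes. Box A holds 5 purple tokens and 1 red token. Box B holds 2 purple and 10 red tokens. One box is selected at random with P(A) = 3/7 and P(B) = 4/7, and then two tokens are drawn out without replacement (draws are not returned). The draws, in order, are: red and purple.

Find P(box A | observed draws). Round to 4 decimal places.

0.4521

Compute the likelihood of the observed sequence for each case: P(data | box A) = (1/6)(5/5) = 1/6; P(data | box B) = (10/12)(2/11) = 5/33.
The prior-weighted likelihoods are 3/7 · 1/6 = 1/14, 4/7 · 5/33 = 20/231; summing to 73/462.
So P(box A | data) = (1/14) / (73/462) = 33/73.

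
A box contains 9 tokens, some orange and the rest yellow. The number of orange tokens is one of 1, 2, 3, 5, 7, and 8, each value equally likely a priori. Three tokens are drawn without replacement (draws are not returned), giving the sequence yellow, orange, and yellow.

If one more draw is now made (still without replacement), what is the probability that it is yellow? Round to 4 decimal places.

0.6776

The likelihood of the observed sequence under each hypothesis: P(data | r = 1) = (8/9)(1/8)(7/7) = 1/9; P(data | r = 2) = (7/9)(2/8)(6/7) = 1/6; P(data | r = 3) = (6/9)(3/8)(5/7) = 5/28; P(data | r = 5) = (4/9)(5/8)(3/7) = 5/42; P(data | r = 7) = (2/9)(7/8)(1/7) = 1/36; P(data | r = 8) = (1/9)(8/8)(0/7) = 0.
Weighting by the prior gives 1/6 · 1/9 = 1/54, 1/6 · 1/6 = 1/36, 1/6 · 5/28 = 5/168, 1/6 · 5/42 = 5/252, 1/6 · 1/36 = 1/216, 1/6 · 0 = 0; summing to 19/189.
Dividing through by the total gives posterior P(r = 1 | data) = 7/38, P(r = 2 | data) = 21/76, P(r = 3 | data) = 45/152, P(r = 5 | data) = 15/76, P(r = 7 | data) = 7/152, P(r = 8 | data) = 0.
Averaging over the posterior, P(yellow next | data) = (1)(7/38) + (5/6)(21/76) + (2/3)(45/152) + (1/3)(15/76) + (0)(7/152) = 103/152.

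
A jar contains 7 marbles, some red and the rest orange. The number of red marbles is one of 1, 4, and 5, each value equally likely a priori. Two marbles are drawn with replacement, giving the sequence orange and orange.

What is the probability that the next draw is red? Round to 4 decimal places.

For each hypothesis, P(data | H) works out to: P(data | r = 1) = (6/7)(6/7) = 36/49; P(data | r = 4) = (3/7)(3/7) = 9/49; P(data | r = 5) = (2/7)(2/7) = 4/49.
Multiplying each by its prior: 1/3 · 36/49 = 12/49, 1/3 · 9/49 = 3/49, 1/3 · 4/49 = 4/147; summing to 1/3.
The posterior is then P(r = 1 | data) = 36/49, P(r = 4 | data) = 9/49, P(r = 5 | data) = 4/49.
The predictive probability is P(red next | data) = (1/7)(36/49) + (4/7)(9/49) + (5/7)(4/49) = 92/343.

0.2682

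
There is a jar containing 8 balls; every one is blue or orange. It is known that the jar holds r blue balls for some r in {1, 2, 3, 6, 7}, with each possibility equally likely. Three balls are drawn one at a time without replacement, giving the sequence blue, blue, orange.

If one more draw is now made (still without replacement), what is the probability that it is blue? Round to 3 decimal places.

0.667

The likelihood of the observed sequence under each hypothesis: P(data | r = 1) = (1/8)(0/7) = 0; P(data | r = 2) = (2/8)(1/7)(6/6) = 1/28; P(data | r = 3) = (3/8)(2/7)(5/6) = 5/56; P(data | r = 6) = (6/8)(5/7)(2/6) = 5/28; P(data | r = 7) = (7/8)(6/7)(1/6) = 1/8.
Multiplying each by its prior: 1/5 · 0 = 0, 1/5 · 1/28 = 1/140, 1/5 · 5/56 = 1/56, 1/5 · 5/28 = 1/28, 1/5 · 1/8 = 1/40; these sum to 3/35.
Dividing through by the total gives posterior P(r = 1 | data) = 0, P(r = 2 | data) = 1/12, P(r = 3 | data) = 5/24, P(r = 6 | data) = 5/12, P(r = 7 | data) = 7/24.
The predictive probability is P(blue next | data) = (0)(1/12) + (1/5)(5/24) + (4/5)(5/12) + (1)(7/24) = 2/3.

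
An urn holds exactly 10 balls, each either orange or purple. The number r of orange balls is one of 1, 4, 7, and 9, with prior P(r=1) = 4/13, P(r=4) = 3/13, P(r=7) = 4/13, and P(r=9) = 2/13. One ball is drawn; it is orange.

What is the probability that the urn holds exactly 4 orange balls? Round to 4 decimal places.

For each hypothesis, P(data | H) works out to: P(data | r = 1) = (1/10) = 1/10; P(data | r = 4) = (4/10) = 2/5; P(data | r = 7) = (7/10) = 7/10; P(data | r = 9) = (9/10) = 9/10.
Weighting by the prior gives 4/13 · 1/10 = 2/65, 3/13 · 2/5 = 6/65, 4/13 · 7/10 = 14/65, 2/13 · 9/10 = 9/65; summing to 31/65.
Hence P(r = 4 | data) = (6/65) / (31/65) = 6/31.

0.1935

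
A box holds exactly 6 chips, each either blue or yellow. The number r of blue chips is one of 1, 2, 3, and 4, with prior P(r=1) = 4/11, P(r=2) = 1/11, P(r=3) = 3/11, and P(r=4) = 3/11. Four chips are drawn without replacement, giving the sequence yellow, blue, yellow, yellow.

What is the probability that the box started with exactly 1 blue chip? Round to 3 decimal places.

The likelihood of the observed sequence under each hypothesis: P(data | r = 1) = (5/6)(1/5)(4/4)(3/3) = 1/6; P(data | r = 2) = (4/6)(2/5)(3/4)(2/3) = 2/15; P(data | r = 3) = (3/6)(3/5)(2/4)(1/3) = 1/20; P(data | r = 4) = (2/6)(4/5)(1/4)(0/3) = 0.
The prior-weighted likelihoods are 4/11 · 1/6 = 2/33, 1/11 · 2/15 = 2/165, 3/11 · 1/20 = 3/220, 3/11 · 0 = 0; these sum to 19/220.
Therefore the posterior P(r = 1 | data) = (2/33) / (19/220) = 40/57.

0.702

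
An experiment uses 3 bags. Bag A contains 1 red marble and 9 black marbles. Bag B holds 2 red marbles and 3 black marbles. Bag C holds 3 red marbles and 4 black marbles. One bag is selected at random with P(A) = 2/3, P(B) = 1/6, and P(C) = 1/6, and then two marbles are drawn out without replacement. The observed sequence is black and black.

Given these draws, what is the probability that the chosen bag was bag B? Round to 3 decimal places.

The likelihood of the observed sequence under each hypothesis: P(data | bag A) = (9/10)(8/9) = 4/5; P(data | bag B) = (3/5)(2/4) = 3/10; P(data | bag C) = (4/7)(3/6) = 2/7.
Multiplying each by its prior: 2/3 · 4/5 = 8/15, 1/6 · 3/10 = 1/20, 1/6 · 2/7 = 1/21; summing to 53/84.
Hence P(bag B | data) = (1/20) / (53/84) = 21/265.

0.079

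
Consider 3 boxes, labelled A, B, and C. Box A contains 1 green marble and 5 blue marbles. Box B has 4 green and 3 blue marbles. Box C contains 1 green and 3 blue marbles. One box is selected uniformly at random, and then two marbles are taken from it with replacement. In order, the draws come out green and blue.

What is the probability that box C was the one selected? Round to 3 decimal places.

0.328

Under each hypothesis, the probability of the observed sequence is: P(data | box A) = (1/6)(5/6) = 0.13889; P(data | box B) = (4/7)(3/7) = 0.2449; P(data | box C) = (1/4)(3/4) = 0.1875.
Weighting by the prior gives 1/3 · 0.13889 = 0.046296, 1/3 · 0.2449 = 0.081633, 1/3 · 0.1875 = 0.0625; with total 0.19043.
By Bayes' rule, P(box C | data) = (0.0625) / (0.19043) = 0.32821.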